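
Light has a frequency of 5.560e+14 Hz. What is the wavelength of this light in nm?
539.20 nm

Using the wave equation: c = fλ

Solving for wavelength:
λ = c/f = (3×10⁸ m/s) / (5.560e+14 Hz)
λ = 539.20 nm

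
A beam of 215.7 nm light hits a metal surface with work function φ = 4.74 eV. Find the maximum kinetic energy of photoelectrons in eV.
1.0080 eV

Using Einstein's photoelectric equation: KE_max = hf - φ = hc/λ - φ

First, calculate the photon energy:
E_photon = hc/λ = (6.626×10⁻³⁴ J·s)(3×10⁸ m/s) / (215.7×10⁻⁹ m)
E_photon = 5.7480 eV

Then, the maximum kinetic energy:
KE_max = E_photon - φ = 5.7480 eV - 4.74 eV = 1.0080 eV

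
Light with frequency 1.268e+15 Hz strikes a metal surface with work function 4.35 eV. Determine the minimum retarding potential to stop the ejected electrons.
0.8940 V

The stopping potential V_s satisfies: eV_s = KE_max

First, find KE_max using Einstein's equation:
E_photon = hf = (6.626×10⁻³⁴ J·s)(1.268e+15 Hz) = 5.2440 eV
KE_max = E_photon - φ = 5.2440 - 4.35 = 0.8940 eV

Since eV_s = KE_max:
V_s = KE_max/e = 0.8940 V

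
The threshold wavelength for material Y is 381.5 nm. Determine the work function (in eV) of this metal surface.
3.25 eV

At the threshold wavelength, photon energy equals work function:
φ = hc/λ₀

Calculating:
φ = (6.626×10⁻³⁴ J·s)(3×10⁸ m/s) / (381.5×10⁻⁹ m)
φ = 3.25 eV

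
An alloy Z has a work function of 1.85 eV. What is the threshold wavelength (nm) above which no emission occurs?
670.18 nm

The threshold wavelength is when the photon energy equals the work function:
hc/λ₀ = φ

Solving for λ₀:
λ₀ = hc/φ = (6.626×10⁻³⁴ J·s)(3×10⁸ m/s) / (1.85 eV × 1.602×10⁻¹⁹ J/eV)
λ₀ = 670.18 nm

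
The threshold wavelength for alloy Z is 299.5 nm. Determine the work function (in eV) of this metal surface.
4.14 eV

At the threshold wavelength, photon energy equals work function:
φ = hc/λ₀

Calculating:
φ = (6.626×10⁻³⁴ J·s)(3×10⁸ m/s) / (299.5×10⁻⁹ m)
φ = 4.14 eV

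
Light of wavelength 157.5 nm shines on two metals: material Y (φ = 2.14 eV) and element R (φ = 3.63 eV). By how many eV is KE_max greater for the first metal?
1.4900 eV

Using KE_max = hc/λ - φ for each metal:

Photon energy: E = hc/λ = 7.8720 eV

For material Y (φ₁ = 2.14 eV):
KE₁ = E - φ₁ = 7.8720 - 2.14 = 5.7320 eV

For element R (φ₂ = 3.63 eV):
KE₂ = E - φ₂ = 7.8720 - 3.63 = 4.2420 eV

Difference:
ΔKE = KE₁ - KE₂ = 5.7320 - 4.2420 = 1.4900 eV

Note: The difference equals the difference in work functions: 3.63 - 2.14 = 1.49 eV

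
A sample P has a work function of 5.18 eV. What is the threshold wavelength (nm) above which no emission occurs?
239.35 nm

The threshold wavelength is when the photon energy equals the work function:
hc/λ₀ = φ

Solving for λ₀:
λ₀ = hc/φ = (6.626×10⁻³⁴ J·s)(3×10⁸ m/s) / (5.18 eV × 1.602×10⁻¹⁹ J/eV)
λ₀ = 239.35 nm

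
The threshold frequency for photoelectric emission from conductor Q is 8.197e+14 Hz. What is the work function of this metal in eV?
3.39 eV

At the threshold frequency, photon energy equals work function:
φ = hf₀

Calculating:
φ = (6.626×10⁻³⁴ J·s)(8.197e+14 Hz)
φ = 3.39 eV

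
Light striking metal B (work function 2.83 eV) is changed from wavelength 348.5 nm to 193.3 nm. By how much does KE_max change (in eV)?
2.8564 eV

Using Einstein's equation: KE_max = hc/λ - φ

For λ₁ = 348.5 nm:
KE₁ = hc/λ₁ - φ = 3.5577 - 2.83 = 0.7277 eV

For λ₂ = 193.3 nm:
KE₂ = hc/λ₂ - φ = 6.4141 - 2.83 = 3.5841 eV

Change in KE:
ΔKE = KE₂ - KE₁ = 3.5841 - 0.7277 = 2.8564 eV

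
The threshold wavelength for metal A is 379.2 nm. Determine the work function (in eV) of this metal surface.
3.27 eV

At the threshold wavelength, photon energy equals work function:
φ = hc/λ₀

Calculating:
φ = (6.626×10⁻³⁴ J·s)(3×10⁸ m/s) / (379.2×10⁻⁹ m)
φ = 3.27 eV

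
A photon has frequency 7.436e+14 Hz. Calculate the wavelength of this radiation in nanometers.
403.16 nm

Using the wave equation: c = fλ

Solving for wavelength:
λ = c/f = (3×10⁸ m/s) / (7.436e+14 Hz)
λ = 403.16 nm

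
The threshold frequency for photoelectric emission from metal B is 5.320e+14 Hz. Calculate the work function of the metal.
2.20 eV

At the threshold frequency, photon energy equals work function:
φ = hf₀

Calculating:
φ = (6.626×10⁻³⁴ J·s)(5.320e+14 Hz)
φ = 2.20 eV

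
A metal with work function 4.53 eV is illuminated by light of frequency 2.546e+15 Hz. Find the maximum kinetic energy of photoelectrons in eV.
5.9994 eV

Using Einstein's photoelectric equation: KE_max = hf - φ

First, calculate the photon energy:
E_photon = hf = (6.626×10⁻³⁴ J·s)(2.546e+15 Hz)
E_photon = 10.5294 eV

Then, the maximum kinetic energy:
KE_max = E_photon - φ = 10.5294 eV - 4.53 eV = 5.9994 eV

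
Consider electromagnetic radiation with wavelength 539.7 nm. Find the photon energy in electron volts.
2.2973 eV

Using E = hf = hc/λ:

E = hc/λ = (6.626×10⁻³⁴ J·s)(3×10⁸ m/s) / (539.7×10⁻⁹ m)
E = 2.2973 eV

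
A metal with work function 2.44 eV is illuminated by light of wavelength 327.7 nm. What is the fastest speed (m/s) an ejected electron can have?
6.8745e+05 m/s

First, find the maximum kinetic energy:
E_photon = hc/λ = 3.7835 eV
KE_max = E_photon - φ = 3.7835 - 2.44 = 1.3435 eV

Convert to Joules: KE_max = 1.3435 × 1.602×10⁻¹⁹ J = 2.1525e-19 J

Then use KE = ½mv² to find velocity:
v = √(2·KE/m) = √(2 × 2.1525e-19 J / 9.109e-31 kg)
v = 6.8745e+05 m/s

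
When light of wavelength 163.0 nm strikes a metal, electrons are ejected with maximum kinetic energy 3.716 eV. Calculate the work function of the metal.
3.89 eV

From Einstein's photoelectric equation: KE_max = hf - φ = hc/λ - φ

Rearranging for φ:
φ = hc/λ - KE_max

Calculate photon energy:
E_photon = hc/λ = 7.6064 eV

Therefore:
φ = 7.6064 - 3.716 = 3.89 eV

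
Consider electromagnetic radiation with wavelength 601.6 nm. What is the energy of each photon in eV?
2.0609 eV

Using E = hf = hc/λ:

E = hc/λ = (6.626×10⁻³⁴ J·s)(3×10⁸ m/s) / (601.6×10⁻⁹ m)
E = 2.0609 eV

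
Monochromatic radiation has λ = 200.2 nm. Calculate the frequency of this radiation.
1.4975e+15 Hz

Using the wave equation: c = fλ

Solving for frequency:
f = c/λ = (3×10⁸ m/s) / (200.2×10⁻⁹ m)
f = 1.4975e+15 Hz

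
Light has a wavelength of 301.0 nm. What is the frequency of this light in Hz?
9.9599e+14 Hz

Using the wave equation: c = fλ

Solving for frequency:
f = c/λ = (3×10⁸ m/s) / (301.0×10⁻⁹ m)
f = 9.9599e+14 Hz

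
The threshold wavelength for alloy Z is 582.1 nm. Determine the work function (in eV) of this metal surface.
2.13 eV

At the threshold wavelength, photon energy equals work function:
φ = hc/λ₀

Calculating:
φ = (6.626×10⁻³⁴ J·s)(3×10⁸ m/s) / (582.1×10⁻⁹ m)
φ = 2.13 eV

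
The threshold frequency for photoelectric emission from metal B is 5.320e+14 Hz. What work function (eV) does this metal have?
2.20 eV

At the threshold frequency, photon energy equals work function:
φ = hf₀

Calculating:
φ = (6.626×10⁻³⁴ J·s)(5.320e+14 Hz)
φ = 2.20 eV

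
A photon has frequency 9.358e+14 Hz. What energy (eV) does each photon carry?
3.8702 eV

Using E = hf:

E = hf = (6.626×10⁻³⁴ J·s)(9.358e+14 Hz)
E = 3.8702 eV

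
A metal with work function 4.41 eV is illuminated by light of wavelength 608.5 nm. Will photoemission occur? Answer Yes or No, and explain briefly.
No

For photoemission, the photon energy must exceed the work function.

Photon energy: E = hc/λ = 2.0375 eV
Work function: φ = 4.41 eV

Since E_photon (2.0375 eV) < φ (4.41 eV), photoemission will NOT occur.
The threshold wavelength is λ₀ = hc/φ = 281.1 nm.
Since 608.5 nm > 281.1 nm, the photons lack sufficient energy.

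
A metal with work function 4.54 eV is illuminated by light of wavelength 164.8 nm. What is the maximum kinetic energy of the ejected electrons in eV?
2.9833 eV

Using Einstein's photoelectric equation: KE_max = hf - φ = hc/λ - φ

First, calculate the photon energy:
E_photon = hc/λ = (6.626×10⁻³⁴ J·s)(3×10⁸ m/s) / (164.8×10⁻⁹ m)
E_photon = 7.5233 eV

Then, the maximum kinetic energy:
KE_max = E_photon - φ = 7.5233 eV - 4.54 eV = 2.9833 eV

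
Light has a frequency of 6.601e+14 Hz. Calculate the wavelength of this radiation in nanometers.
454.16 nm

Using the wave equation: c = fλ

Solving for wavelength:
λ = c/f = (3×10⁸ m/s) / (6.601e+14 Hz)
λ = 454.16 nm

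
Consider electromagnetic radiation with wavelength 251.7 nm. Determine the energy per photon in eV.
4.9259 eV

Using E = hf = hc/λ:

E = hc/λ = (6.626×10⁻³⁴ J·s)(3×10⁸ m/s) / (251.7×10⁻⁹ m)
E = 4.9259 eV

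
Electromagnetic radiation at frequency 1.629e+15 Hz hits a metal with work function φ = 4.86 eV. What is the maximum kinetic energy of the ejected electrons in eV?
1.8770 eV

Using Einstein's photoelectric equation: KE_max = hf - φ

First, calculate the photon energy:
E_photon = hf = (6.626×10⁻³⁴ J·s)(1.629e+15 Hz)
E_photon = 6.7370 eV

Then, the maximum kinetic energy:
KE_max = E_photon - φ = 6.7370 eV - 4.86 eV = 1.8770 eV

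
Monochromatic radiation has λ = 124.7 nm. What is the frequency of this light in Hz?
2.4041e+15 Hz

Using the wave equation: c = fλ

Solving for frequency:
f = c/λ = (3×10⁸ m/s) / (124.7×10⁻⁹ m)
f = 2.4041e+15 Hz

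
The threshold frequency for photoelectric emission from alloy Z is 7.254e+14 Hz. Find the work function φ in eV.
3.00 eV

At the threshold frequency, photon energy equals work function:
φ = hf₀

Calculating:
φ = (6.626×10⁻³⁴ J·s)(7.254e+14 Hz)
φ = 3.00 eV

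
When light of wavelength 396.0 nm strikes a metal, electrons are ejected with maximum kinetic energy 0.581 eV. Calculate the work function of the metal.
2.55 eV

From Einstein's photoelectric equation: KE_max = hf - φ = hc/λ - φ

Rearranging for φ:
φ = hc/λ - KE_max

Calculate photon energy:
E_photon = hc/λ = 3.1309 eV

Therefore:
φ = 3.1309 - 0.581 = 2.55 eV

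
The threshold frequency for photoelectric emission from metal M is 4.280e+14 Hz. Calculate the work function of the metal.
1.77 eV

At the threshold frequency, photon energy equals work function:
φ = hf₀

Calculating:
φ = (6.626×10⁻³⁴ J·s)(4.280e+14 Hz)
φ = 1.77 eV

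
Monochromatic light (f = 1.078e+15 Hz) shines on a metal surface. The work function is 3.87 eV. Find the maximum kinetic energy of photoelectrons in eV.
0.5882 eV

Using Einstein's photoelectric equation: KE_max = hf - φ

First, calculate the photon energy:
E_photon = hf = (6.626×10⁻³⁴ J·s)(1.078e+15 Hz)
E_photon = 4.4582 eV

Then, the maximum kinetic energy:
KE_max = E_photon - φ = 4.4582 eV - 3.87 eV = 0.5882 eV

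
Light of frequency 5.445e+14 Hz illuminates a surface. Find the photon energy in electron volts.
2.2519 eV

Using E = hf:

E = hf = (6.626×10⁻³⁴ J·s)(5.445e+14 Hz)
E = 2.2519 eV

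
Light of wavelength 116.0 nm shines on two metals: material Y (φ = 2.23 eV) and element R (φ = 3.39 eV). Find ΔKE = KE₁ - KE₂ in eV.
1.1600 eV

Using KE_max = hc/λ - φ for each metal:

Photon energy: E = hc/λ = 10.6883 eV

For material Y (φ₁ = 2.23 eV):
KE₁ = E - φ₁ = 10.6883 - 2.23 = 8.4583 eV

For element R (φ₂ = 3.39 eV):
KE₂ = E - φ₂ = 10.6883 - 3.39 = 7.2983 eV

Difference:
ΔKE = KE₁ - KE₂ = 8.4583 - 7.2983 = 1.1600 eV

Note: The difference equals the difference in work functions: 3.39 - 2.23 = 1.16 eV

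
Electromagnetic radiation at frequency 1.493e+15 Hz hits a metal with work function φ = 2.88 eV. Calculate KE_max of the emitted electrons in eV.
3.2946 eV

Using Einstein's photoelectric equation: KE_max = hf - φ

First, calculate the photon energy:
E_photon = hf = (6.626×10⁻³⁴ J·s)(1.493e+15 Hz)
E_photon = 6.1746 eV

Then, the maximum kinetic energy:
KE_max = E_photon - φ = 6.1746 eV - 2.88 eV = 3.2946 eV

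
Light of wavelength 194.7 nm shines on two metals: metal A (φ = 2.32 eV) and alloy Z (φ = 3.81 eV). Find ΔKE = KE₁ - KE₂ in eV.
1.4900 eV

Using KE_max = hc/λ - φ for each metal:

Photon energy: E = hc/λ = 6.3680 eV

For metal A (φ₁ = 2.32 eV):
KE₁ = E - φ₁ = 6.3680 - 2.32 = 4.0480 eV

For alloy Z (φ₂ = 3.81 eV):
KE₂ = E - φ₂ = 6.3680 - 3.81 = 2.5580 eV

Difference:
ΔKE = KE₁ - KE₂ = 4.0480 - 2.5580 = 1.4900 eV

Note: The difference equals the difference in work functions: 3.81 - 2.32 = 1.49 eV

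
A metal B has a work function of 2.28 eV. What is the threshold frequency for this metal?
5.5130e+14 Hz

The threshold frequency is when the photon energy equals the work function:
hf₀ = φ

Solving for f₀:
f₀ = φ/h = (2.28 eV × 1.602×10⁻¹⁹ J/eV) / (6.626×10⁻³⁴ J·s)
f₀ = 5.5130e+14 Hz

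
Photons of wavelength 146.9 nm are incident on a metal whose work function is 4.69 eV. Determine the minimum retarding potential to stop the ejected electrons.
3.7500 V

The stopping potential V_s satisfies: eV_s = KE_max

First, find KE_max using Einstein's equation:
E_photon = hc/λ = 8.4400 eV
KE_max = E_photon - φ = 8.4400 - 4.69 = 3.7500 eV

Since eV_s = KE_max:
V_s = KE_max/e = 3.7500 V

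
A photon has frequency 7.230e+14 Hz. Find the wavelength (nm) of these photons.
414.65 nm

Using the wave equation: c = fλ

Solving for wavelength:
λ = c/f = (3×10⁸ m/s) / (7.230e+14 Hz)
λ = 414.65 nm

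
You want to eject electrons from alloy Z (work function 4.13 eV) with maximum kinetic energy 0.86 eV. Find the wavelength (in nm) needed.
248.47 nm

From Einstein's equation: KE_max = hc/λ - φ

Rearranging for λ:
hc/λ = KE_max + φ
λ = hc/(KE_max + φ)

Required photon energy:
E_photon = KE_max + φ = 0.86 + 4.13 = 4.99 eV

Required wavelength:
λ = hc/E_photon = (6.626×10⁻³⁴)(3×10⁸) / (4.99 × 1.602×10⁻¹⁹)
λ = 248.47 nm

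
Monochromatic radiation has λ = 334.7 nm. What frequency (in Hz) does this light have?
8.9570e+14 Hz

Using the wave equation: c = fλ

Solving for frequency:
f = c/λ = (3×10⁸ m/s) / (334.7×10⁻⁹ m)
f = 8.9570e+14 Hz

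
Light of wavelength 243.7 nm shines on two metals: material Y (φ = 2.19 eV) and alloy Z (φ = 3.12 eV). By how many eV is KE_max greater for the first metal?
0.9300 eV

Using KE_max = hc/λ - φ for each metal:

Photon energy: E = hc/λ = 5.0876 eV

For material Y (φ₁ = 2.19 eV):
KE₁ = E - φ₁ = 5.0876 - 2.19 = 2.8976 eV

For alloy Z (φ₂ = 3.12 eV):
KE₂ = E - φ₂ = 5.0876 - 3.12 = 1.9676 eV

Difference:
ΔKE = KE₁ - KE₂ = 2.8976 - 1.9676 = 0.9300 eV

Note: The difference equals the difference in work functions: 3.12 - 2.19 = 0.93 eV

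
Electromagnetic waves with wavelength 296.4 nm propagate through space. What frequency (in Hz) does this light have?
1.0114e+15 Hz

Using the wave equation: c = fλ

Solving for frequency:
f = c/λ = (3×10⁸ m/s) / (296.4×10⁻⁹ m)
f = 1.0114e+15 Hz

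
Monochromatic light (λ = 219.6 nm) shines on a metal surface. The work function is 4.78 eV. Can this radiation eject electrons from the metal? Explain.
Yes

For photoemission, the photon energy must exceed the work function.

Photon energy: E = hc/λ = 5.6459 eV
Work function: φ = 4.78 eV

Since E_photon (5.6459 eV) > φ (4.78 eV), photoemission WILL occur.
The threshold wavelength is λ₀ = hc/φ = 259.4 nm.
Since 219.6 nm < 259.4 nm, the light has sufficient energy.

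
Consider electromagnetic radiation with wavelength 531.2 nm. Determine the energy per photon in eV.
2.3340 eV

Using E = hf = hc/λ:

E = hc/λ = (6.626×10⁻³⁴ J·s)(3×10⁸ m/s) / (531.2×10⁻⁹ m)
E = 2.3340 eV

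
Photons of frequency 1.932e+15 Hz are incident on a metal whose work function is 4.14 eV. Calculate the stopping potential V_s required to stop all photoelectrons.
3.8501 V

The stopping potential V_s satisfies: eV_s = KE_max

First, find KE_max using Einstein's equation:
E_photon = hf = (6.626×10⁻³⁴ J·s)(1.932e+15 Hz) = 7.9901 eV
KE_max = E_photon - φ = 7.9901 - 4.14 = 3.8501 eV

Since eV_s = KE_max:
V_s = KE_max/e = 3.8501 V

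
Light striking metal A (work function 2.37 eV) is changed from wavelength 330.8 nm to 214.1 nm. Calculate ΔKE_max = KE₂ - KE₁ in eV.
2.0429 eV

Using Einstein's equation: KE_max = hc/λ - φ

For λ₁ = 330.8 nm:
KE₁ = hc/λ₁ - φ = 3.7480 - 2.37 = 1.3780 eV

For λ₂ = 214.1 nm:
KE₂ = hc/λ₂ - φ = 5.7909 - 2.37 = 3.4209 eV

Change in KE:
ΔKE = KE₂ - KE₁ = 3.4209 - 1.3780 = 2.0429 eV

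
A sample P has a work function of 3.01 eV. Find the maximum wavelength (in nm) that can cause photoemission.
411.91 nm

The threshold wavelength is when the photon energy equals the work function:
hc/λ₀ = φ

Solving for λ₀:
λ₀ = hc/φ = (6.626×10⁻³⁴ J·s)(3×10⁸ m/s) / (3.01 eV × 1.602×10⁻¹⁹ J/eV)
λ₀ = 411.91 nm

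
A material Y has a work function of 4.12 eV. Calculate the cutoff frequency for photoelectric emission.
9.9621e+14 Hz

The threshold frequency is when the photon energy equals the work function:
hf₀ = φ

Solving for f₀:
f₀ = φ/h = (4.12 eV × 1.602×10⁻¹⁹ J/eV) / (6.626×10⁻³⁴ J·s)
f₀ = 9.9621e+14 Hz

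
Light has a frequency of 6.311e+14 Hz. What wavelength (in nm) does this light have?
475.03 nm

Using the wave equation: c = fλ

Solving for wavelength:
λ = c/f = (3×10⁸ m/s) / (6.311e+14 Hz)
λ = 475.03 nm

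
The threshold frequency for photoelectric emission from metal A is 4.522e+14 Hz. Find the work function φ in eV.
1.87 eV

At the threshold frequency, photon energy equals work function:
φ = hf₀

Calculating:
φ = (6.626×10⁻³⁴ J·s)(4.522e+14 Hz)
φ = 1.87 eV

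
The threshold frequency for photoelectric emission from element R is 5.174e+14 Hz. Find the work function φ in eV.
2.14 eV

At the threshold frequency, photon energy equals work function:
φ = hf₀

Calculating:
φ = (6.626×10⁻³⁴ J·s)(5.174e+14 Hz)
φ = 2.14 eV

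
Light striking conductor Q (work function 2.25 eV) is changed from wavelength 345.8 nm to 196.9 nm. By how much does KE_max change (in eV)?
2.7114 eV

Using Einstein's equation: KE_max = hc/λ - φ

For λ₁ = 345.8 nm:
KE₁ = hc/λ₁ - φ = 3.5854 - 2.25 = 1.3354 eV

For λ₂ = 196.9 nm:
KE₂ = hc/λ₂ - φ = 6.2968 - 2.25 = 4.0468 eV

Change in KE:
ΔKE = KE₂ - KE₁ = 4.0468 - 1.3354 = 2.7114 eV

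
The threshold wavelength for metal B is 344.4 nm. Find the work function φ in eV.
3.60 eV

At the threshold wavelength, photon energy equals work function:
φ = hc/λ₀

Calculating:
φ = (6.626×10⁻³⁴ J·s)(3×10⁸ m/s) / (344.4×10⁻⁹ m)
φ = 3.60 eV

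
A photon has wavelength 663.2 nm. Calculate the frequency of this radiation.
4.5204e+14 Hz

Using the wave equation: c = fλ

Solving for frequency:
f = c/λ = (3×10⁸ m/s) / (663.2×10⁻⁹ m)
f = 4.5204e+14 Hz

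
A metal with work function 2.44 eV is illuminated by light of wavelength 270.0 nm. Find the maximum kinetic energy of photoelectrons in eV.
2.1520 eV

Using Einstein's photoelectric equation: KE_max = hf - φ = hc/λ - φ

First, calculate the photon energy:
E_photon = hc/λ = (6.626×10⁻³⁴ J·s)(3×10⁸ m/s) / (270.0×10⁻⁹ m)
E_photon = 4.5920 eV

Then, the maximum kinetic energy:
KE_max = E_photon - φ = 4.5920 eV - 2.44 eV = 2.1520 eV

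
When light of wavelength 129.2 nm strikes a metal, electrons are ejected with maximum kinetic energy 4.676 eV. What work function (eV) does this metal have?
4.92 eV

From Einstein's photoelectric equation: KE_max = hf - φ = hc/λ - φ

Rearranging for φ:
φ = hc/λ - KE_max

Calculate photon energy:
E_photon = hc/λ = 9.5963 eV

Therefore:
φ = 9.5963 - 4.676 = 4.92 eV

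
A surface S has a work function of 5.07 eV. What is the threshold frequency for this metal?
1.2259e+15 Hz

The threshold frequency is when the photon energy equals the work function:
hf₀ = φ

Solving for f₀:
f₀ = φ/h = (5.07 eV × 1.602×10⁻¹⁹ J/eV) / (6.626×10⁻³⁴ J·s)
f₀ = 1.2259e+15 Hz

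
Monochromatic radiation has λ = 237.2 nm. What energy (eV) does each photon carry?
5.2270 eV

Using E = hf = hc/λ:

E = hc/λ = (6.626×10⁻³⁴ J·s)(3×10⁸ m/s) / (237.2×10⁻⁹ m)
E = 5.2270 eV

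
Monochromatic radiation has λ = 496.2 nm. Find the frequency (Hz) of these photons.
6.0418e+14 Hz

Using the wave equation: c = fλ

Solving for frequency:
f = c/λ = (3×10⁸ m/s) / (496.2×10⁻⁹ m)
f = 6.0418e+14 Hz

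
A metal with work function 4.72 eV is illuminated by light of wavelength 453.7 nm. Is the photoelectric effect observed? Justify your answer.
No

For photoemission, the photon energy must exceed the work function.

Photon energy: E = hc/λ = 2.7327 eV
Work function: φ = 4.72 eV

Since E_photon (2.7327 eV) < φ (4.72 eV), photoemission will NOT occur.
The threshold wavelength is λ₀ = hc/φ = 262.7 nm.
Since 453.7 nm > 262.7 nm, the photons lack sufficient energy.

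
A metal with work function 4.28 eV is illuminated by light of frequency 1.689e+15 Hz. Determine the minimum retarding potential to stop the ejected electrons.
2.7051 V

The stopping potential V_s satisfies: eV_s = KE_max

First, find KE_max using Einstein's equation:
E_photon = hf = (6.626×10⁻³⁴ J·s)(1.689e+15 Hz) = 6.9851 eV
KE_max = E_photon - φ = 6.9851 - 4.28 = 2.7051 eV

Since eV_s = KE_max:
V_s = KE_max/e = 2.7051 V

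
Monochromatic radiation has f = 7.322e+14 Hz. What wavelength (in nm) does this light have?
409.44 nm

Using the wave equation: c = fλ

Solving for wavelength:
λ = c/f = (3×10⁸ m/s) / (7.322e+14 Hz)
λ = 409.44 nm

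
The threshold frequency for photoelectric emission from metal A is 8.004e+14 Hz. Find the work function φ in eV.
3.31 eV

At the threshold frequency, photon energy equals work function:
φ = hf₀

Calculating:
φ = (6.626×10⁻³⁴ J·s)(8.004e+14 Hz)
φ = 3.31 eV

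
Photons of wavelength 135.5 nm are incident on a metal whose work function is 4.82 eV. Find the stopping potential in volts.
4.3301 V

The stopping potential V_s satisfies: eV_s = KE_max

First, find KE_max using Einstein's equation:
E_photon = hc/λ = 9.1501 eV
KE_max = E_photon - φ = 9.1501 - 4.82 = 4.3301 eV

Since eV_s = KE_max:
V_s = KE_max/e = 4.3301 V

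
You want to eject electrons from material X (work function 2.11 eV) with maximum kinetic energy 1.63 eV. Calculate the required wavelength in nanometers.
331.51 nm

From Einstein's equation: KE_max = hc/λ - φ

Rearranging for λ:
hc/λ = KE_max + φ
λ = hc/(KE_max + φ)

Required photon energy:
E_photon = KE_max + φ = 1.63 + 2.11 = 3.74 eV

Required wavelength:
λ = hc/E_photon = (6.626×10⁻³⁴)(3×10⁸) / (3.74 × 1.602×10⁻¹⁹)
λ = 331.51 nm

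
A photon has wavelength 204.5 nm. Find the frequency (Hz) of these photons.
1.4660e+15 Hz

Using the wave equation: c = fλ

Solving for frequency:
f = c/λ = (3×10⁸ m/s) / (204.5×10⁻⁹ m)
f = 1.4660e+15 Hz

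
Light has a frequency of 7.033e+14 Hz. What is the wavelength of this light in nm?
426.27 nm

Using the wave equation: c = fλ

Solving for wavelength:
λ = c/f = (3×10⁸ m/s) / (7.033e+14 Hz)
λ = 426.27 nm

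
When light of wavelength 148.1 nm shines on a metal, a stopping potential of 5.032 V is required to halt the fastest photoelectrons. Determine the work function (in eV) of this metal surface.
3.34 eV

The stopping potential gives the maximum kinetic energy: KE_max = eV_s = 5.032 eV

From Einstein's photoelectric equation: KE_max = hc/λ - φ
Rearranging: φ = hc/λ - KE_max

Calculate photon energy:
E_photon = hc/λ = (6.626×10⁻³⁴ J·s)(3×10⁸ m/s) / (148.1×10⁻⁹ m) = 8.3717 eV

Therefore:
φ = 8.3717 - 5.032 = 3.34 eV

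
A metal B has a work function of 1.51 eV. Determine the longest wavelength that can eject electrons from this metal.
821.09 nm

The threshold wavelength is when the photon energy equals the work function:
hc/λ₀ = φ

Solving for λ₀:
λ₀ = hc/φ = (6.626×10⁻³⁴ J·s)(3×10⁸ m/s) / (1.51 eV × 1.602×10⁻¹⁹ J/eV)
λ₀ = 821.09 nm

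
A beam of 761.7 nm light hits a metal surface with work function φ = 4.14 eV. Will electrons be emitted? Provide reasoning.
No

For photoemission, the photon energy must exceed the work function.

Photon energy: E = hc/λ = 1.6277 eV
Work function: φ = 4.14 eV

Since E_photon (1.6277 eV) < φ (4.14 eV), photoemission will NOT occur.
The threshold wavelength is λ₀ = hc/φ = 299.5 nm.
Since 761.7 nm > 299.5 nm, the photons lack sufficient energy.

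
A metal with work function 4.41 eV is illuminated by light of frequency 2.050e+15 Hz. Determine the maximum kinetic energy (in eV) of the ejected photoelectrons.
4.0681 eV

Using Einstein's photoelectric equation: KE_max = hf - φ

First, calculate the photon energy:
E_photon = hf = (6.626×10⁻³⁴ J·s)(2.050e+15 Hz)
E_photon = 8.4781 eV

Then, the maximum kinetic energy:
KE_max = E_photon - φ = 8.4781 eV - 4.41 eV = 4.0681 eV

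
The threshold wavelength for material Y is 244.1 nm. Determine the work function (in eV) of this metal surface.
5.08 eV

At the threshold wavelength, photon energy equals work function:
φ = hc/λ₀

Calculating:
φ = (6.626×10⁻³⁴ J·s)(3×10⁸ m/s) / (244.1×10⁻⁹ m)
φ = 5.08 eV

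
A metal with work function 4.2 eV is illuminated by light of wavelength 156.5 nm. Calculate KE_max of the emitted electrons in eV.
3.7223 eV

Using Einstein's photoelectric equation: KE_max = hf - φ = hc/λ - φ

First, calculate the photon energy:
E_photon = hc/λ = (6.626×10⁻³⁴ J·s)(3×10⁸ m/s) / (156.5×10⁻⁹ m)
E_photon = 7.9223 eV

Then, the maximum kinetic energy:
KE_max = E_photon - φ = 7.9223 eV - 4.2 eV = 3.7223 eV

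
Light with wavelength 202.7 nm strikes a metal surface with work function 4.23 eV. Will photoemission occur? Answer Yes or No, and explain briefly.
Yes

For photoemission, the photon energy must exceed the work function.

Photon energy: E = hc/λ = 6.1166 eV
Work function: φ = 4.23 eV

Since E_photon (6.1166 eV) > φ (4.23 eV), photoemission WILL occur.
The threshold wavelength is λ₀ = hc/φ = 293.1 nm.
Since 202.7 nm < 293.1 nm, the light has sufficient energy.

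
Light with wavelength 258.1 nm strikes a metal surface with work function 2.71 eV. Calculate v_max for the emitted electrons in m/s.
8.5819e+05 m/s

First, find the maximum kinetic energy:
E_photon = hc/λ = 4.8037 eV
KE_max = E_photon - φ = 4.8037 - 2.71 = 2.0937 eV

Convert to Joules: KE_max = 2.0937 × 1.602×10⁻¹⁹ J = 3.3545e-19 J

Then use KE = ½mv² to find velocity:
v = √(2·KE/m) = √(2 × 3.3545e-19 J / 9.109e-31 kg)
v = 8.5819e+05 m/s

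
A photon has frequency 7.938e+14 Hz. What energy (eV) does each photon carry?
3.2829 eV

Using E = hf:

E = hf = (6.626×10⁻³⁴ J·s)(7.938e+14 Hz)
E = 3.2829 eV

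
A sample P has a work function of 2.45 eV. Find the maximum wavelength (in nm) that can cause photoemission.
506.06 nm

The threshold wavelength is when the photon energy equals the work function:
hc/λ₀ = φ

Solving for λ₀:
λ₀ = hc/φ = (6.626×10⁻³⁴ J·s)(3×10⁸ m/s) / (2.45 eV × 1.602×10⁻¹⁹ J/eV)
λ₀ = 506.06 nm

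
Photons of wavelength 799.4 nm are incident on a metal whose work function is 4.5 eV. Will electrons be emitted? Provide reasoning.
No

For photoemission, the photon energy must exceed the work function.

Photon energy: E = hc/λ = 1.5510 eV
Work function: φ = 4.5 eV

Since E_photon (1.5510 eV) < φ (4.5 eV), photoemission will NOT occur.
The threshold wavelength is λ₀ = hc/φ = 275.5 nm.
Since 799.4 nm > 275.5 nm, the photons lack sufficient energy.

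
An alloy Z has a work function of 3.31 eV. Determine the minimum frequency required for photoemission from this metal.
8.0035e+14 Hz

The threshold frequency is when the photon energy equals the work function:
hf₀ = φ

Solving for f₀:
f₀ = φ/h = (3.31 eV × 1.602×10⁻¹⁹ J/eV) / (6.626×10⁻³⁴ J·s)
f₀ = 8.0035e+14 Hz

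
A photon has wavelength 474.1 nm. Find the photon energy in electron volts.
2.6151 eV

Using E = hf = hc/λ:

E = hc/λ = (6.626×10⁻³⁴ J·s)(3×10⁸ m/s) / (474.1×10⁻⁹ m)
E = 2.6151 eV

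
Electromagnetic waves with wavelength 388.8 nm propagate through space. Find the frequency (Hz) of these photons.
7.7107e+14 Hz

Using the wave equation: c = fλ

Solving for frequency:
f = c/λ = (3×10⁸ m/s) / (388.8×10⁻⁹ m)
f = 7.7107e+14 Hz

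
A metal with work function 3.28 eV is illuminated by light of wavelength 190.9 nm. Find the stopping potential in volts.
3.2147 V

The stopping potential V_s satisfies: eV_s = KE_max

First, find KE_max using Einstein's equation:
E_photon = hc/λ = 6.4947 eV
KE_max = E_photon - φ = 6.4947 - 3.28 = 3.2147 eV

Since eV_s = KE_max:
V_s = KE_max/e = 3.2147 V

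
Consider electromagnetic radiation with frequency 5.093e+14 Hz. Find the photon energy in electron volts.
2.1063 eV

Using E = hf:

E = hf = (6.626×10⁻³⁴ J·s)(5.093e+14 Hz)
E = 2.1063 eV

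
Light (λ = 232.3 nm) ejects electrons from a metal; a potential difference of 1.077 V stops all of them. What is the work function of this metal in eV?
4.26 eV

The stopping potential gives the maximum kinetic energy: KE_max = eV_s = 1.077 eV

From Einstein's photoelectric equation: KE_max = hc/λ - φ
Rearranging: φ = hc/λ - KE_max

Calculate photon energy:
E_photon = hc/λ = (6.626×10⁻³⁴ J·s)(3×10⁸ m/s) / (232.3×10⁻⁹ m) = 5.3372 eV

Therefore:
φ = 5.3372 - 1.077 = 4.26 eV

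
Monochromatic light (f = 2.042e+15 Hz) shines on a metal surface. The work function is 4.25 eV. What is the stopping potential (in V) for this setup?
4.1950 V

The stopping potential V_s satisfies: eV_s = KE_max

First, find KE_max using Einstein's equation:
E_photon = hf = (6.626×10⁻³⁴ J·s)(2.042e+15 Hz) = 8.4450 eV
KE_max = E_photon - φ = 8.4450 - 4.25 = 4.1950 eV

Since eV_s = KE_max:
V_s = KE_max/e = 4.1950 V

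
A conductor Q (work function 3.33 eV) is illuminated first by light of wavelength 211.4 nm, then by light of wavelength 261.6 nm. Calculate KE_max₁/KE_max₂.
1.7985

Using Einstein's equation: KE_max = hc/λ - φ

For λ₁ = 211.4 nm:
E₁ = hc/λ₁ = 5.8649 eV
KE₁ = E₁ - φ = 5.8649 - 3.33 = 2.5349 eV

For λ₂ = 261.6 nm:
E₂ = hc/λ₂ = 4.7395 eV
KE₂ = E₂ - φ = 4.7395 - 3.33 = 1.4095 eV

Ratio: KE₁/KE₂ = 2.5349/1.4095 = 1.7985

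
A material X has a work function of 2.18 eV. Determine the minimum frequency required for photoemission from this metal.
5.2712e+14 Hz

The threshold frequency is when the photon energy equals the work function:
hf₀ = φ

Solving for f₀:
f₀ = φ/h = (2.18 eV × 1.602×10⁻¹⁹ J/eV) / (6.626×10⁻³⁴ J·s)
f₀ = 5.2712e+14 Hz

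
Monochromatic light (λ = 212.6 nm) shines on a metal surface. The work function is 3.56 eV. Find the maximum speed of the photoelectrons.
8.9395e+05 m/s

First, find the maximum kinetic energy:
E_photon = hc/λ = 5.8318 eV
KE_max = E_photon - φ = 5.8318 - 3.56 = 2.2718 eV

Convert to Joules: KE_max = 2.2718 × 1.602×10⁻¹⁹ J = 3.6398e-19 J

Then use KE = ½mv² to find velocity:
v = √(2·KE/m) = √(2 × 3.6398e-19 J / 9.109e-31 kg)
v = 8.9395e+05 m/s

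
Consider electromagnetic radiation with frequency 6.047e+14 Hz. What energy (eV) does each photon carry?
2.5008 eV

Using E = hf:

E = hf = (6.626×10⁻³⁴ J·s)(6.047e+14 Hz)
E = 2.5008 eV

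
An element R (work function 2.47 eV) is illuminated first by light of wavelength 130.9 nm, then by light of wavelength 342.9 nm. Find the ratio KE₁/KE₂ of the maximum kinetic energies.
6.1110

Using Einstein's equation: KE_max = hc/λ - φ

For λ₁ = 130.9 nm:
E₁ = hc/λ₁ = 9.4717 eV
KE₁ = E₁ - φ = 9.4717 - 2.47 = 7.0017 eV

For λ₂ = 342.9 nm:
E₂ = hc/λ₂ = 3.6158 eV
KE₂ = E₂ - φ = 3.6158 - 2.47 = 1.1458 eV

Ratio: KE₁/KE₂ = 7.0017/1.1458 = 6.1110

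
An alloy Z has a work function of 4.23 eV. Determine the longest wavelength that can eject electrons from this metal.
293.11 nm

The threshold wavelength is when the photon energy equals the work function:
hc/λ₀ = φ

Solving for λ₀:
λ₀ = hc/φ = (6.626×10⁻³⁴ J·s)(3×10⁸ m/s) / (4.23 eV × 1.602×10⁻¹⁹ J/eV)
λ₀ = 293.11 nm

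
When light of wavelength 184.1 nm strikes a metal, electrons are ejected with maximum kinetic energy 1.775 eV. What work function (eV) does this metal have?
4.96 eV

From Einstein's photoelectric equation: KE_max = hf - φ = hc/λ - φ

Rearranging for φ:
φ = hc/λ - KE_max

Calculate photon energy:
E_photon = hc/λ = 6.7346 eV

Therefore:
φ = 6.7346 - 1.775 = 4.96 eV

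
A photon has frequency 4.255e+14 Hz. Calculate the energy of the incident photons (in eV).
1.7597 eV

Using E = hf:

E = hf = (6.626×10⁻³⁴ J·s)(4.255e+14 Hz)
E = 1.7597 eV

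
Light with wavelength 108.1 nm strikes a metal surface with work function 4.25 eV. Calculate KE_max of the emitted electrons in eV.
7.2194 eV

Using Einstein's photoelectric equation: KE_max = hf - φ = hc/λ - φ

First, calculate the photon energy:
E_photon = hc/λ = (6.626×10⁻³⁴ J·s)(3×10⁸ m/s) / (108.1×10⁻⁹ m)
E_photon = 11.4694 eV

Then, the maximum kinetic energy:
KE_max = E_photon - φ = 11.4694 eV - 4.25 eV = 7.2194 eV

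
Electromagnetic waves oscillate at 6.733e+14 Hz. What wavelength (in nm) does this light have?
445.26 nm

Using the wave equation: c = fλ

Solving for wavelength:
λ = c/f = (3×10⁸ m/s) / (6.733e+14 Hz)
λ = 445.26 nm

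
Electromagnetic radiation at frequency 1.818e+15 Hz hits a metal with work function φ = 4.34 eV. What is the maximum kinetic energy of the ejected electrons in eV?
3.1786 eV

Using Einstein's photoelectric equation: KE_max = hf - φ

First, calculate the photon energy:
E_photon = hf = (6.626×10⁻³⁴ J·s)(1.818e+15 Hz)
E_photon = 7.5186 eV

Then, the maximum kinetic energy:
KE_max = E_photon - φ = 7.5186 eV - 4.34 eV = 3.1786 eV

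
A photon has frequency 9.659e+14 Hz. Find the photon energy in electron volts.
3.9946 eV

Using E = hf:

E = hf = (6.626×10⁻³⁴ J·s)(9.659e+14 Hz)
E = 3.9946 eV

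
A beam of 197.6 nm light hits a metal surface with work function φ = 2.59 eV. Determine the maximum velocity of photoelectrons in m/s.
1.1385e+06 m/s

First, find the maximum kinetic energy:
E_photon = hc/λ = 6.2745 eV
KE_max = E_photon - φ = 6.2745 - 2.59 = 3.6845 eV

Convert to Joules: KE_max = 3.6845 × 1.602×10⁻¹⁹ J = 5.9032e-19 J

Then use KE = ½mv² to find velocity:
v = √(2·KE/m) = √(2 × 5.9032e-19 J / 9.109e-31 kg)
v = 1.1385e+06 m/s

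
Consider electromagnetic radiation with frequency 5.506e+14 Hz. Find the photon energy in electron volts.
2.2771 eV

Using E = hf:

E = hf = (6.626×10⁻³⁴ J·s)(5.506e+14 Hz)
E = 2.2771 eV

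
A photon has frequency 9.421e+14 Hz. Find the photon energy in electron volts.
3.8962 eV

Using E = hf:

E = hf = (6.626×10⁻³⁴ J·s)(9.421e+14 Hz)
E = 3.8962 eV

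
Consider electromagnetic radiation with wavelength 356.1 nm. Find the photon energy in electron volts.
3.4817 eV

Using E = hf = hc/λ:

E = hc/λ = (6.626×10⁻³⁴ J·s)(3×10⁸ m/s) / (356.1×10⁻⁹ m)
E = 3.4817 eV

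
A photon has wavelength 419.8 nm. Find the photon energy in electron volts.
2.9534 eV

Using E = hf = hc/λ:

E = hc/λ = (6.626×10⁻³⁴ J·s)(3×10⁸ m/s) / (419.8×10⁻⁹ m)
E = 2.9534 eV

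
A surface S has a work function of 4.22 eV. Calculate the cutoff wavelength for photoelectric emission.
293.80 nm

The threshold wavelength is when the photon energy equals the work function:
hc/λ₀ = φ

Solving for λ₀:
λ₀ = hc/φ = (6.626×10⁻³⁴ J·s)(3×10⁸ m/s) / (4.22 eV × 1.602×10⁻¹⁹ J/eV)
λ₀ = 293.80 nm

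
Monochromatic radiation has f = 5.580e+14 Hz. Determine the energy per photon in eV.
2.3077 eV

Using E = hf:

E = hf = (6.626×10⁻³⁴ J·s)(5.580e+14 Hz)
E = 2.3077 eV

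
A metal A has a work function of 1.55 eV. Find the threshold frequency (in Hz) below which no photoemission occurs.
3.7479e+14 Hz

The threshold frequency is when the photon energy equals the work function:
hf₀ = φ

Solving for f₀:
f₀ = φ/h = (1.55 eV × 1.602×10⁻¹⁹ J/eV) / (6.626×10⁻³⁴ J·s)
f₀ = 3.7479e+14 Hz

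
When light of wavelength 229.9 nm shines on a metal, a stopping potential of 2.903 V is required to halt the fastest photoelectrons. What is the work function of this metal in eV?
2.49 eV

The stopping potential gives the maximum kinetic energy: KE_max = eV_s = 2.903 eV

From Einstein's photoelectric equation: KE_max = hc/λ - φ
Rearranging: φ = hc/λ - KE_max

Calculate photon energy:
E_photon = hc/λ = (6.626×10⁻³⁴ J·s)(3×10⁸ m/s) / (229.9×10⁻⁹ m) = 5.3930 eV

Therefore:
φ = 5.3930 - 2.903 = 2.49 eV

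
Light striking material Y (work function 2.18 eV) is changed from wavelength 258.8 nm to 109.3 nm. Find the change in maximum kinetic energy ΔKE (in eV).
6.5527 eV

Using Einstein's equation: KE_max = hc/λ - φ

For λ₁ = 258.8 nm:
KE₁ = hc/λ₁ - φ = 4.7907 - 2.18 = 2.6107 eV

For λ₂ = 109.3 nm:
KE₂ = hc/λ₂ - φ = 11.3435 - 2.18 = 9.1635 eV

Change in KE:
ΔKE = KE₂ - KE₁ = 9.1635 - 2.6107 = 6.5527 eV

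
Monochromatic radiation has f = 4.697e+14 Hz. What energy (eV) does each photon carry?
1.9425 eV

Using E = hf:

E = hf = (6.626×10⁻³⁴ J·s)(4.697e+14 Hz)
E = 1.9425 eV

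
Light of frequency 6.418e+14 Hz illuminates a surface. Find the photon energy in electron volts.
2.6543 eV

Using E = hf:

E = hf = (6.626×10⁻³⁴ J·s)(6.418e+14 Hz)
E = 2.6543 eV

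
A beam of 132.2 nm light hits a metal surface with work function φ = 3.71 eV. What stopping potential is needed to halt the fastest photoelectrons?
5.6685 V

The stopping potential V_s satisfies: eV_s = KE_max

First, find KE_max using Einstein's equation:
E_photon = hc/λ = 9.3785 eV
KE_max = E_photon - φ = 9.3785 - 3.71 = 5.6685 eV

Since eV_s = KE_max:
V_s = KE_max/e = 5.6685 V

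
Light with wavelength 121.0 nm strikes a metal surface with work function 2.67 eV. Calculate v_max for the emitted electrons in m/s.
1.6325e+06 m/s

First, find the maximum kinetic energy:
E_photon = hc/λ = 10.2466 eV
KE_max = E_photon - φ = 10.2466 - 2.67 = 7.5766 eV

Convert to Joules: KE_max = 7.5766 × 1.602×10⁻¹⁹ J = 1.2139e-18 J

Then use KE = ½mv² to find velocity:
v = √(2·KE/m) = √(2 × 1.2139e-18 J / 9.109e-31 kg)
v = 1.6325e+06 m/s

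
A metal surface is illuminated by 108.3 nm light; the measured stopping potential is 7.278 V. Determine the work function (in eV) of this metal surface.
4.17 eV

The stopping potential gives the maximum kinetic energy: KE_max = eV_s = 7.278 eV

From Einstein's photoelectric equation: KE_max = hc/λ - φ
Rearranging: φ = hc/λ - KE_max

Calculate photon energy:
E_photon = hc/λ = (6.626×10⁻³⁴ J·s)(3×10⁸ m/s) / (108.3×10⁻⁹ m) = 11.4482 eV

Therefore:
φ = 11.4482 - 7.278 = 4.17 eV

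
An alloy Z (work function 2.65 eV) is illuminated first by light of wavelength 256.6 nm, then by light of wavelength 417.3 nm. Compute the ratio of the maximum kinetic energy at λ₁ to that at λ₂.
6.7947

Using Einstein's equation: KE_max = hc/λ - φ

For λ₁ = 256.6 nm:
E₁ = hc/λ₁ = 4.8318 eV
KE₁ = E₁ - φ = 4.8318 - 2.65 = 2.1818 eV

For λ₂ = 417.3 nm:
E₂ = hc/λ₂ = 2.9711 eV
KE₂ = E₂ - φ = 2.9711 - 2.65 = 0.3211 eV

Ratio: KE₁/KE₂ = 2.1818/0.3211 = 6.7947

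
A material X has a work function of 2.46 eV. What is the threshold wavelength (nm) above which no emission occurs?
504.00 nm

The threshold wavelength is when the photon energy equals the work function:
hc/λ₀ = φ

Solving for λ₀:
λ₀ = hc/φ = (6.626×10⁻³⁴ J·s)(3×10⁸ m/s) / (2.46 eV × 1.602×10⁻¹⁹ J/eV)
λ₀ = 504.00 nm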